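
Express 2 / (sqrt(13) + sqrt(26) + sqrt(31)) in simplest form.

Group as (sqrt(26) + sqrt(31)) + sqrt(13); multiply by (sqrt(26) + sqrt(31)) - sqrt(13), then rationalise the remaining surd.

(-13*sqrt(62) + 4*sqrt(31) + 9*sqrt(26) + 22*sqrt(13))/322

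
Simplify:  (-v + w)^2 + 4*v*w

(v + w)^2

Expanding gives v^2 + 2*v*w + w^2, a perfect square.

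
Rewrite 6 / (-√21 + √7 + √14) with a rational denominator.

Group as (√7 + √14) - √21; multiply by (√7 + √14) + √21, then rationalise the remaining surd.

(3*√14 + 6*√7 + 3*√42)/14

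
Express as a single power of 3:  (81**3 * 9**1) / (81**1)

81**3 = 3**12; 9**1 = 3**2; 81**1 = 3**4
Combine exponents: 3**10

3**10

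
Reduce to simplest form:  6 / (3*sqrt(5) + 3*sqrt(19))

Multiply numerator and denominator by -3*sqrt(19) + 3*sqrt(5).
Denominator becomes -126; numerator becomes -18*sqrt(19) + 18*sqrt(5).

(-sqrt(5) + sqrt(19))/7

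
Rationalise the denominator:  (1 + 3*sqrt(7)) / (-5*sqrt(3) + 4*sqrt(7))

(5*sqrt(3) + 4*sqrt(7) + 15*sqrt(21) + 84)/37

Multiply numerator and denominator by 5*sqrt(3) + 4*sqrt(7).
Denominator becomes 37; numerator becomes 5*sqrt(3) + 4*sqrt(7) + 15*sqrt(21) + 84.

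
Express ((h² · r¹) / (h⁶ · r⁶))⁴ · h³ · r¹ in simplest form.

Inside the bracket: (h^-4) · (r^-5)
Raise to the power 4: (h^-16) · (r^-20)
Multiply by h³ · r¹: add exponents.

1/(h^13*r^19)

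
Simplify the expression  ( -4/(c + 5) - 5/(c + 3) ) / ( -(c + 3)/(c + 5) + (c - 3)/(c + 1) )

(9*c² + 46*c + 37)/(2*c² + 24*c + 54)

Numerator: -4/(c + 5) - 5/(c + 3) = (-9*c - 37)/(c² + 8*c + 15)
Denominator: -(c + 3)/(c + 5) + (c - 3)/(c + 1) = (-2*c - 18)/(c² + 6*c + 5)
Divide: ((-9*c - 37)/(c² + 8*c + 15)) · ((c² + 6*c + 5)/(-2*c - 18)) = (9*c² + 46*c + 37)/(2*c² + 24*c + 54)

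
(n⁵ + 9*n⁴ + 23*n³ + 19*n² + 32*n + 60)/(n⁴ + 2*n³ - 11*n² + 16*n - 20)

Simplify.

Factor: n⁵ + 9*n⁴ + 23*n³ + 19*n² + 32*n + 60 = (n + 5)·(n + 3)·(n + 2)·(n² - n + 2);  n⁴ + 2*n³ - 11*n² + 16*n - 20 = (n - 2)·(n² - n + 2)·(n + 5)
Cancel the common factors (n² - n + 2), (n + 5).

(n² + 5*n + 6)/(n - 2)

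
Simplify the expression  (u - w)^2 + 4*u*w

(u + w)^2

Expanding gives u^2 + 2*u*w + w^2, a perfect square.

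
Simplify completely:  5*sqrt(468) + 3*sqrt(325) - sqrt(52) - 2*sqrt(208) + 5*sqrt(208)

55*sqrt(13)

5*sqrt(468) = 30*sqrt(13); 3*sqrt(325) = 15*sqrt(13); sqrt(52) = 2*sqrt(13); 2*sqrt(208) = 8*sqrt(13); 5*sqrt(208) = 20*sqrt(13)
Combine: (30 + 15 - 2 - 8 + 20)·sqrt(13) = 55*sqrt(13)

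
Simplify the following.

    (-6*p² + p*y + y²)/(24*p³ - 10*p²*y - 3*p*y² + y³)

1/(-4*p + y)

Factor: -6*p² + p*y + y² = (-2*p + y)·(3*p + y);  24*p³ - 10*p²*y - 3*p*y² + y³ = (3*p + y)·(-2*p + y)·(-4*p + y)
Cancel the common factors (3*p + y), (-2*p + y).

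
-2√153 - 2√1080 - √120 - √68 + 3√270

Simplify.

-8*√17 - 5*√30

2√153 = 6*√17; 2√1080 = 12*√30; √120 = 2*√30; √68 = 2*√17; 3√270 = 9*√30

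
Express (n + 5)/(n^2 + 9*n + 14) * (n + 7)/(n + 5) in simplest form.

1/(n + 2)

Factor: n^2 + 9*n + 14 = (n + 2)*(n + 7)
Cancel the common factors (n + 7), (n + 5).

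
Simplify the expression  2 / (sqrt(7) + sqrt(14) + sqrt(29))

Group as (sqrt(7) + sqrt(14)) + sqrt(29); multiply by (sqrt(7) + sqrt(14)) - sqrt(29), then rationalise the remaining surd.

(-7*sqrt(58) - 4*sqrt(29) + 11*sqrt(14) + 18*sqrt(7))/82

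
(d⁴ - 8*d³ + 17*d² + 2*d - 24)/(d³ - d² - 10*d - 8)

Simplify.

(d² - 5*d + 6)/(d + 2)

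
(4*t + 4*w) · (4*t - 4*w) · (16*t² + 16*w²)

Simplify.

Telescope via difference of squares: ((4*t)+(4*w))((4*t)-(4*w)) = 16*t² - 16*w², then repeat with the next factor.

256*t⁴ - 256*w⁴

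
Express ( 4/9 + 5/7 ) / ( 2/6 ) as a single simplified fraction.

Numerator: 4/9 + 5/7 = 73/63
Denominator: 2/6 = 1/3
Divide: (73/63) · (3) = 73/21

73/21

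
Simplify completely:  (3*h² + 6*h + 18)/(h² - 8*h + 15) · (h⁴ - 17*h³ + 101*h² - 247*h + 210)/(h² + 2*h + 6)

3*h² - 27*h + 42

Factor: 3*h² + 6*h + 18 = 3·(h² + 2*h + 6);  h² - 8*h + 15 = (h - 5)·(h - 3);  h⁴ - 17*h³ + 101*h² - 247*h + 210 = (h - 3)·(h - 2)·(h - 7)·(h - 5)
Cancel the common factors (h² + 2*h + 6), (h - 3), (h - 5).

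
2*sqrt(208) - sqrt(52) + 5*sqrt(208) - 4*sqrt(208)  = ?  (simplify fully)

10*sqrt(13)

2*sqrt(208) = 8*sqrt(13); sqrt(52) = 2*sqrt(13); 5*sqrt(208) = 20*sqrt(13); 4*sqrt(208) = 16*sqrt(13)
Combine: (8 - 2 + 20 - 16)·sqrt(13) = 10*sqrt(13)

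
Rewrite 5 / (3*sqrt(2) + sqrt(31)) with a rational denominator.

(-15*sqrt(2) + 5*sqrt(31))/13

Multiply numerator and denominator by -3*sqrt(2) + sqrt(31).
Denominator becomes 13; numerator becomes -15*sqrt(2) + 5*sqrt(31).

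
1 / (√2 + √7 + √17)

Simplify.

(-6*√7 - 11*√2 + √238 + 4*√17)/4

Group as (√2 + √7) + √17; multiply by (√2 + √7) - √17, then rationalise the remaining surd.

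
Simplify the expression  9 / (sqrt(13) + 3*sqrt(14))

(-9*sqrt(13) + 27*sqrt(14))/113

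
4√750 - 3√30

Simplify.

17*√30

4√750 = 20*√30; 3√30 = 3*√30
Combine: (20 - 3)·√30 = 17*√30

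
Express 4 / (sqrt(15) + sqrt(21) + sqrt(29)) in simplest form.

(-24*sqrt(1015) + 28*sqrt(29) + 92*sqrt(21) + 140*sqrt(15))/1211

Group as (sqrt(15) + sqrt(21)) + sqrt(29); multiply by (sqrt(15) + sqrt(21)) - sqrt(29), then rationalise the remaining surd.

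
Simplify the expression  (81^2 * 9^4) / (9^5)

3^6

81^2 = 3^8; 9^4 = 3^8; 9^5 = 3^10
Combine exponents: 3^6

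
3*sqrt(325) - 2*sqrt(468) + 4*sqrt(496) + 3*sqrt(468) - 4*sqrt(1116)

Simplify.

3*sqrt(325) = 15*sqrt(13); 2*sqrt(468) = 12*sqrt(13); 4*sqrt(496) = 16*sqrt(31); 3*sqrt(468) = 18*sqrt(13); 4*sqrt(1116) = 24*sqrt(31)

-8*sqrt(31) + 21*sqrt(13)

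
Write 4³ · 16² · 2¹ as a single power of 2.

2^15

4³ = 2^6; 16² = 2^8; 2¹ = 2^1
Combine exponents: 2^15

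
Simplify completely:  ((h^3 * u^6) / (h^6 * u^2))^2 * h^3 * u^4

u^12/h^3

Inside the bracket: (h^-3) * u^4
Raise to the power 2: (h^-6) * u^8
Multiply by h^3 * u^4: add exponents.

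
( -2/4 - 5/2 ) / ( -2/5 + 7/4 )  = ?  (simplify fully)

-20/9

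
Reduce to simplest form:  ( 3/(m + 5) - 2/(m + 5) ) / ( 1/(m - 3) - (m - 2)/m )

(-m² + 3*m)/(m³ - m² - 24*m + 30)

Numerator: 3/(m + 5) - 2/(m + 5) = 1/(m + 5)
Denominator: 1/(m - 3) - (m - 2)/m = (-m² + 6*m - 6)/(m² - 3*m)
Divide: (1/(m + 5)) · ((m² - 3*m)/(-m² + 6*m - 6)) = (-m² + 3*m)/(m³ - m² - 24*m + 30)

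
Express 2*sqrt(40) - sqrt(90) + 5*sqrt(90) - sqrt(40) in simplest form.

2*sqrt(40) = 4*sqrt(10); sqrt(90) = 3*sqrt(10); 5*sqrt(90) = 15*sqrt(10); sqrt(40) = 2*sqrt(10)
Combine: (4 - 3 + 15 - 2)·sqrt(10) = 14*sqrt(10)

14*sqrt(10)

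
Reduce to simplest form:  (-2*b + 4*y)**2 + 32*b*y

4*(b + 2*y)**2

Expanding gives 4*b**2 + 16*b*y + 16*y**2, a perfect square.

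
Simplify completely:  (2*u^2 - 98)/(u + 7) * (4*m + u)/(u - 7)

Factor: 2*u^2 - 98 = 2*(u + 7)*(u - 7)
Cancel the common factors (u + 7), (u - 7).

8*m + 2*u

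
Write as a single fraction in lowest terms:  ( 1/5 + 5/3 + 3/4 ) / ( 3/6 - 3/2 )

Numerator: 1/5 + 5/3 + 3/4 = 157/60
Denominator: 3/6 - 3/2 = -1
Divide: (157/60) · (-1) = -157/60

-157/60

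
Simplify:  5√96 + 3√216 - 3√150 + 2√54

29*√6

5√96 = 20*√6; 3√216 = 18*√6; 3√150 = 15*√6; 2√54 = 6*√6
Combine: (20 + 18 - 15 + 6)·√6 = 29*√6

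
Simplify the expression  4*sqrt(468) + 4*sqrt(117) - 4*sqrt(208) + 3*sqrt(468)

4*sqrt(468) = 24*sqrt(13); 4*sqrt(117) = 12*sqrt(13); 4*sqrt(208) = 16*sqrt(13); 3*sqrt(468) = 18*sqrt(13)
Combine: (24 + 12 - 16 + 18)·sqrt(13) = 38*sqrt(13)

38*sqrt(13)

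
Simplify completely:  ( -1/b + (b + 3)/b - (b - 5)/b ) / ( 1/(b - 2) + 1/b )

Numerator: -1/b + (b + 3)/b - (b - 5)/b = 7/b
Denominator: 1/(b - 2) + 1/b = (2*b - 2)/(b² - 2*b)
Divide: (7/b) · ((b² - 2*b)/(2*b - 2)) = (7*b - 14)/(2*b - 2)

(7*b - 14)/(2*b - 2)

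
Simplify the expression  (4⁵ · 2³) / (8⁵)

2^(-2)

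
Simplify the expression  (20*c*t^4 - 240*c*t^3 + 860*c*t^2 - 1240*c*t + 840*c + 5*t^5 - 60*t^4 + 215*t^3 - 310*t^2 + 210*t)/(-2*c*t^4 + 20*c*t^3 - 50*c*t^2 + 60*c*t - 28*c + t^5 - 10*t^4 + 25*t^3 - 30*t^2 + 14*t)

Factor: 20*c*t^4 - 240*c*t^3 + 860*c*t^2 - 1240*c*t + 840*c + 5*t^5 - 60*t^4 + 215*t^3 - 310*t^2 + 210*t = 5*(t - 7)*(t^2 - 2*t + 2)*(4*c + t)*(t - 3);  -2*c*t^4 + 20*c*t^3 - 50*c*t^2 + 60*c*t - 28*c + t^5 - 10*t^4 + 25*t^3 - 30*t^2 + 14*t = (t - 1)*(t - 7)*(t^2 - 2*t + 2)*(-2*c + t)
Cancel the common factors (t^2 - 2*t + 2), (t - 7).

(20*c*t - 60*c + 5*t^2 - 15*t)/(-2*c*t + 2*c + t^2 - t)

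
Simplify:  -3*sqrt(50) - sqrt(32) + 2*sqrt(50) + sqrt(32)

-5*sqrt(2)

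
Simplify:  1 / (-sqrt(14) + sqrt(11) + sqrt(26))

(-23*sqrt(14) - sqrt(26) + 29*sqrt(11) + 4*sqrt(1001))/615

Group as (sqrt(11) + sqrt(26)) - sqrt(14); multiply by (sqrt(11) + sqrt(26)) + sqrt(14), then rationalise the remaining surd.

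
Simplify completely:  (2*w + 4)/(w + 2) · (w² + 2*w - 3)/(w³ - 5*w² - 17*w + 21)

Factor: 2*w + 4 = 2·(w + 2);  w² + 2*w - 3 = (w - 1)·(w + 3);  w³ - 5*w² - 17*w + 21 = (w + 3)·(w - 1)·(w - 7)
Cancel the common factors (w + 3), (w + 2), (w - 1).

2/(w - 7)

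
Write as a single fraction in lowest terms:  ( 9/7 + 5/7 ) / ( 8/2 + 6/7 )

Numerator: 9/7 + 5/7 = 2
Denominator: 8/2 + 6/7 = 34/7
Divide: (2) · (7/34) = 7/17

7/17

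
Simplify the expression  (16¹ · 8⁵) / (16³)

16¹ = 2^4; 8⁵ = 2^15; 16³ = 2^12
Combine exponents: 2^7

2^7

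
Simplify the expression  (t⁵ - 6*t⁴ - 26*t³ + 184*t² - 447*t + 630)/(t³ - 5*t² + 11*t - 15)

t² - t - 42

Factor: t⁵ - 6*t⁴ - 26*t³ + 184*t² - 447*t + 630 = (t² - 2*t + 5)·(t - 7)·(t - 3)·(t + 6);  t³ - 5*t² + 11*t - 15 = (t² - 2*t + 5)·(t - 3)
Cancel the common factors (t² - 2*t + 5), (t - 3).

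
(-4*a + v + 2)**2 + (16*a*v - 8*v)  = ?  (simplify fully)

(4*a + v - 2)**2

Expanding gives 16*a**2 + 8*a*v - 16*a + v**2 - 4*v + 4, a perfect square.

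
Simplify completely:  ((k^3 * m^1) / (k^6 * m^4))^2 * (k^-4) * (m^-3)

1/(k^10*m^9)

Inside the bracket: (k^-3) * (m^-3)
Raise to the power 2: (k^-6) * (m^-6)
Multiply by (k^-4) * (m^-3): add exponents.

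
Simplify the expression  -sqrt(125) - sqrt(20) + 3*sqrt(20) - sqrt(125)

-6*sqrt(5)

sqrt(125) = 5*sqrt(5); sqrt(20) = 2*sqrt(5); 3*sqrt(20) = 6*sqrt(5); sqrt(125) = 5*sqrt(5)
Combine: (-5 - 2 + 6 - 5)·sqrt(5) = -6*sqrt(5)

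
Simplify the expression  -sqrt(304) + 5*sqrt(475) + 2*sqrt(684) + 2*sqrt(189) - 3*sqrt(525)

sqrt(304) = 4*sqrt(19); 5*sqrt(475) = 25*sqrt(19); 2*sqrt(684) = 12*sqrt(19); 2*sqrt(189) = 6*sqrt(21); 3*sqrt(525) = 15*sqrt(21)

-9*sqrt(21) + 33*sqrt(19)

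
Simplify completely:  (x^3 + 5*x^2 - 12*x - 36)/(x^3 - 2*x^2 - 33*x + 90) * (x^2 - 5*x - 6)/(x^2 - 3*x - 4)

(x^2 - 4*x - 12)/(x^2 - 9*x + 20)

Factor: x^3 + 5*x^2 - 12*x - 36 = (x + 2)*(x + 6)*(x - 3);  x^3 - 2*x^2 - 33*x + 90 = (x + 6)*(x - 5)*(x - 3);  x^2 - 5*x - 6 = (x + 1)*(x - 6);  x^2 - 3*x - 4 = (x + 1)*(x - 4)
Cancel the common factors (x - 3), (x + 1), (x + 6).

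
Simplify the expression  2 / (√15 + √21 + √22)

(-3*√770 + 7*√22 + 8*√21 + 14*√15)/266

Group as (√21 + √22) + √15; multiply by (√21 + √22) - √15, then rationalise the remaining surd.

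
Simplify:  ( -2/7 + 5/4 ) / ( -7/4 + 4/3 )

-81/35

Numerator: -2/7 + 5/4 = 27/28
Denominator: -7/4 + 4/3 = -5/12
Divide: (27/28) · (-12/5) = -81/35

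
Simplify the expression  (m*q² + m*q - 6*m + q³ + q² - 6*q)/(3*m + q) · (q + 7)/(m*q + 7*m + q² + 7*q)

(q² + q - 6)/(3*m + q)

Factor: m*q² + m*q - 6*m + q³ + q² - 6*q = (q + 3)·(q - 2)·(m + q);  m*q + 7*m + q² + 7*q = (m + q)·(q + 7)
Cancel the common factors (q + 7), (m + q).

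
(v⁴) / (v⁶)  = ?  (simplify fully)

v^(-2)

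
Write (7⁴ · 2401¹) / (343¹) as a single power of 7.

7⁴ = 7^4; 2401¹ = 7^4; 343¹ = 7^3
Combine exponents: 7^5

7^5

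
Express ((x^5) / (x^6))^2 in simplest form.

x^(-2)

Inside the bracket: (x^-1)
Raise to the power 2: (x^-2)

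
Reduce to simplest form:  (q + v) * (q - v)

Pair the conjugate factors: (q+v)(q-v) = q^2 - v^2.

q^2 - v^2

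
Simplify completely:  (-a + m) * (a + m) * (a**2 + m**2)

Telescope via difference of squares: (m+a)(m-a) = -a**2 + m**2, then repeat with the next factor.

-a**4 + m**4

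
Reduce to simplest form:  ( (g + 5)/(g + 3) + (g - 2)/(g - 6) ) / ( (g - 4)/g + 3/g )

(2*g³ - 36*g)/(g³ - 4*g² - 15*g + 18)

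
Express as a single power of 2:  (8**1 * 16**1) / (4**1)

8**1 = 2**3; 16**1 = 2**4; 4**1 = 2**2
Combine exponents: 2**5

2**5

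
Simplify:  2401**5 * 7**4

7**24

2401**5 = 7**20; 7**4 = 7**4
Combine exponents: 7**24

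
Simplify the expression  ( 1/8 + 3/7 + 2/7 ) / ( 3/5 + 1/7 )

Numerator: 1/8 + 3/7 + 2/7 = 47/56
Denominator: 3/5 + 1/7 = 26/35
Divide: (47/56) · (35/26) = 235/208

235/208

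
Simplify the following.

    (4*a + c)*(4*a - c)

16*a^2 - c^2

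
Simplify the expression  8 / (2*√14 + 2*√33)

(-4*√14 + 4*√33)/19

Multiply numerator and denominator by -2*√33 + 2*√14.
Denominator becomes -76; numerator becomes -16*√33 + 16*√14.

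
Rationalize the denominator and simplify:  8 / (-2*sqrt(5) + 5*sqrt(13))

(16*sqrt(5) + 40*sqrt(13))/305

Multiply numerator and denominator by 2*sqrt(5) + 5*sqrt(13).
Denominator becomes 305; numerator becomes 16*sqrt(5) + 40*sqrt(13).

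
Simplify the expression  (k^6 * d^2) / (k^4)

Quotient: k^2 * d^2

d^2*k^2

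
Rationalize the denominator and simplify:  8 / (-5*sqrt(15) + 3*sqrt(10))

Multiply numerator and denominator by 3*sqrt(10) + 5*sqrt(15).
Denominator becomes -285; numerator becomes 24*sqrt(10) + 40*sqrt(15).

(-40*sqrt(15) - 24*sqrt(10))/285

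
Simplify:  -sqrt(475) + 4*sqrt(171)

7*sqrt(19)

sqrt(475) = 5*sqrt(19); 4*sqrt(171) = 12*sqrt(19)
Combine: (-5 + 12)·sqrt(19) = 7*sqrt(19)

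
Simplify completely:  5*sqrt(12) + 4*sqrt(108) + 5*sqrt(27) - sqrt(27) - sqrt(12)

44*sqrt(3)

5*sqrt(12) = 10*sqrt(3); 4*sqrt(108) = 24*sqrt(3); 5*sqrt(27) = 15*sqrt(3); sqrt(27) = 3*sqrt(3); sqrt(12) = 2*sqrt(3)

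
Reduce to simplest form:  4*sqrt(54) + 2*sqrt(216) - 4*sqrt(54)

4*sqrt(54) = 12*sqrt(6); 2*sqrt(216) = 12*sqrt(6); 4*sqrt(54) = 12*sqrt(6)
Combine: (12 + 12 - 12)·sqrt(6) = 12*sqrt(6)

12*sqrt(6)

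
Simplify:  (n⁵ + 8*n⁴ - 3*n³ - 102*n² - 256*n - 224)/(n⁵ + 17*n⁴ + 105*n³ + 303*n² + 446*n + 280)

(n - 4)/(n + 5)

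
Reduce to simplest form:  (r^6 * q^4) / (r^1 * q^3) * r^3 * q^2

q^3*r^8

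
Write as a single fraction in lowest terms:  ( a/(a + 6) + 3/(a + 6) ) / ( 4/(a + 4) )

Numerator: a/(a + 6) + 3/(a + 6) = (a + 3)/(a + 6)
Denominator: 4/(a + 4) = 4/(a + 4)
Divide: ((a + 3)/(a + 6)) · (a/4 + 1) = (a^2 + 7*a + 12)/(4*a + 24)

(a^2 + 7*a + 12)/(4*a + 24)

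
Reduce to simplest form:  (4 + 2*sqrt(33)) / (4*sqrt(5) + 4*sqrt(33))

Multiply numerator and denominator by -4*sqrt(5) + 4*sqrt(33).
Denominator becomes 448; numerator becomes -8*sqrt(165) - 16*sqrt(5) + 16*sqrt(33) + 264.

(-sqrt(165) - 2*sqrt(5) + 2*sqrt(33) + 33)/56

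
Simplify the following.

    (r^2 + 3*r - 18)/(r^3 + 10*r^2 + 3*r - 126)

Factor: r^2 + 3*r - 18 = (r - 3)*(r + 6);  r^3 + 10*r^2 + 3*r - 126 = (r - 3)*(r + 6)*(r + 7)
Cancel the common factors (r + 6), (r - 3).

1/(r + 7)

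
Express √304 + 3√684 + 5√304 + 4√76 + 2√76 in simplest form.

√304 = 4*√19; 3√684 = 18*√19; 5√304 = 20*√19; 4√76 = 8*√19; 2√76 = 4*√19
Combine: (4 + 18 + 20 + 8 + 4)·√19 = 54*√19

54*√19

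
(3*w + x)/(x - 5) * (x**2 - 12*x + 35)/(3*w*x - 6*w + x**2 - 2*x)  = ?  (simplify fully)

Factor: x**2 - 12*x + 35 = (x - 7)*(x - 5);  3*w*x - 6*w + x**2 - 2*x = (x - 2)*(3*w + x)
Cancel the common factors (x - 5), (3*w + x).

(x - 7)/(x - 2)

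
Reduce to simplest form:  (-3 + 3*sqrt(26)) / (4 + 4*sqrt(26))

Multiply numerator and denominator by -4*sqrt(26) + 4.
Denominator becomes -400; numerator becomes -324 + 24*sqrt(26).

(-6*sqrt(26) + 81)/100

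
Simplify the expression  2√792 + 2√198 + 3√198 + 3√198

36*√22

2√792 = 12*√22; 2√198 = 6*√22; 3√198 = 9*√22; 3√198 = 9*√22
Combine: (12 + 6 + 9 + 9)·√22 = 36*√22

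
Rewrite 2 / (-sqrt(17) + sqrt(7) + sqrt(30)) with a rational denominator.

(-10*sqrt(17) - 3*sqrt(30) + 20*sqrt(7) + sqrt(3570))/110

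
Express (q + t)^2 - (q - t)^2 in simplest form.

4*q*t

Write as f(q,t) - f(q,-t) and expand.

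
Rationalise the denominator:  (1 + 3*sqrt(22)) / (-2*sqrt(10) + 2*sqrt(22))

(sqrt(10) + sqrt(22) + 6*sqrt(55) + 66)/24

Multiply numerator and denominator by 2*sqrt(10) + 2*sqrt(22).
Denominator becomes 48; numerator becomes 2*sqrt(10) + 2*sqrt(22) + 12*sqrt(55) + 132.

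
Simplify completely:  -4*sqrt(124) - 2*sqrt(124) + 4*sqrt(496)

4*sqrt(31)

4*sqrt(124) = 8*sqrt(31); 2*sqrt(124) = 4*sqrt(31); 4*sqrt(496) = 16*sqrt(31)
Combine: (-8 - 4 + 16)·sqrt(31) = 4*sqrt(31)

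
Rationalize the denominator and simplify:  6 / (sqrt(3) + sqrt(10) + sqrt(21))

Group as (sqrt(3) + sqrt(21)) + sqrt(10); multiply by (sqrt(3) + sqrt(21)) - sqrt(10), then rationalise the remaining surd.

(-9*sqrt(70) - 12*sqrt(21) + 21*sqrt(10) + 42*sqrt(3))/14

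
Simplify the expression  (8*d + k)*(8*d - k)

64*d^2 - k^2

Product of conjugates: (P+Q)(P-Q) = P^2 - Q^2.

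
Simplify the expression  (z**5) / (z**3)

z**2

Quotient: z**2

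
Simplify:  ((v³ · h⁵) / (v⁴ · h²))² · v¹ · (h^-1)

h⁵/v

Inside the bracket: (v^-1) · h³
Raise to the power 2: (v^-2) · h⁶
Multiply by v¹ · (h^-1): add exponents.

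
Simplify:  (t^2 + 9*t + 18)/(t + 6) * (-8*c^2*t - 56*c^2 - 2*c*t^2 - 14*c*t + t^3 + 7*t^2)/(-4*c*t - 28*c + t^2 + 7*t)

2*c*t + 6*c + t^2 + 3*t

Factor: t^2 + 9*t + 18 = (t + 3)*(t + 6);  -8*c^2*t - 56*c^2 - 2*c*t^2 - 14*c*t + t^3 + 7*t^2 = (-4*c + t)*(t + 7)*(2*c + t);  -4*c*t - 28*c + t^2 + 7*t = (-4*c + t)*(t + 7)
Cancel the common factors (-4*c + t), (t + 6), (t + 7).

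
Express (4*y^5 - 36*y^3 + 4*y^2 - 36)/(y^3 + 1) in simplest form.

4*y^2 - 36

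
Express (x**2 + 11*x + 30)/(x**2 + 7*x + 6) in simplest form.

Factor: x**2 + 11*x + 30 = (x + 5)*(x + 6);  x**2 + 7*x + 6 = (x + 1)*(x + 6)
Cancel the common factor (x + 6).

(x + 5)/(x + 1)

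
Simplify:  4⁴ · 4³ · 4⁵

2^24

4⁴ = 2^8; 4³ = 2^6; 4⁵ = 2^10
Combine exponents: 2^24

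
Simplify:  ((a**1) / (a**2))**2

Inside the bracket: (a**-1)
Raise to the power 2: (a**-2)

a**(-2)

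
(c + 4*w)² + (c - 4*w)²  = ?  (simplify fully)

Write as f(c,(4*w)) + f(c,-(4*w)) and expand.

2*c² + 32*w²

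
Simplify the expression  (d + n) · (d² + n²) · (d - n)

d⁴ - n⁴

Pair the conjugate factors: (d+n)(d-n) = d² - n², then repeat with the next factor.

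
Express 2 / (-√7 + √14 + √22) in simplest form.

(-58*√7 - 2*√22 + 30*√14 + 56*√11)/391

Group as (√14 + √22) - √7; multiply by (√14 + √22) + √7, then rationalise the remaining surd.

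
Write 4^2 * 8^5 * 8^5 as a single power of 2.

2^34

4^2 = 2^4; 8^5 = 2^15; 8^5 = 2^15
Combine exponents: 2^34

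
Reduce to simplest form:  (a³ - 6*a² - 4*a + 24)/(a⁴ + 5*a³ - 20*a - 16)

(a - 6)/(a² + 5*a + 4)

Factor: a³ - 6*a² - 4*a + 24 = (a + 2)·(a - 2)·(a - 6);  a⁴ + 5*a³ - 20*a - 16 = (a - 2)·(a + 1)·(a + 2)·(a + 4)
Cancel the common factors (a - 2), (a + 2).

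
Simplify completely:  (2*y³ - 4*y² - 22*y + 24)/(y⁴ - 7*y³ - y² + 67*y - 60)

Factor: 2*y³ - 4*y² - 22*y + 24 = 2·(y - 4)·(y - 1)·(y + 3);  y⁴ - 7*y³ - y² + 67*y - 60 = (y - 4)·(y + 3)·(y - 5)·(y - 1)
Cancel the common factors (y + 3), (y - 4), (y - 1).

2/(y - 5)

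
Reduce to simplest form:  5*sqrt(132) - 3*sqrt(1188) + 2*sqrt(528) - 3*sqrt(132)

-6*sqrt(33)

5*sqrt(132) = 10*sqrt(33); 3*sqrt(1188) = 18*sqrt(33); 2*sqrt(528) = 8*sqrt(33); 3*sqrt(132) = 6*sqrt(33)
Combine: (10 - 18 + 8 - 6)·sqrt(33) = -6*sqrt(33)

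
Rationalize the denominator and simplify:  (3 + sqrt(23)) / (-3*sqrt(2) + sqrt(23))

Multiply numerator and denominator by 3*sqrt(2) + sqrt(23).
Denominator becomes 5; numerator becomes 9*sqrt(2) + 3*sqrt(23) + 3*sqrt(46) + 23.

(9*sqrt(2) + 3*sqrt(23) + 3*sqrt(46) + 23)/5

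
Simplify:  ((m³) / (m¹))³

Inside the bracket: m²
Raise to the power 3: m⁶

m⁶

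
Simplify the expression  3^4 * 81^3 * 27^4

3^28

3^4 = 3^4; 81^3 = 3^12; 27^4 = 3^12
Combine exponents: 3^28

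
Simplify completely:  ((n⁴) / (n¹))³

Inside the bracket: n³
Raise to the power 3: n⁹

n⁹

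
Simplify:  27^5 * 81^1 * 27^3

3^28

27^5 = 3^15; 81^1 = 3^4; 27^3 = 3^9
Combine exponents: 3^28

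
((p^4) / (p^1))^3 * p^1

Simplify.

p^10

Inside the bracket: p^3
Raise to the power 3: p^9
Multiply by p^1: add exponents.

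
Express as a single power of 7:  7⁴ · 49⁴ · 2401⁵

7⁴ = 7^4; 49⁴ = 7^8; 2401⁵ = 7^20
Combine exponents: 7^32

7^32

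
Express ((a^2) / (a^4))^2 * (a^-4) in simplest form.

Inside the bracket: (a^-2)
Raise to the power 2: (a^-4)
Multiply by (a^-4): add exponents.

a^(-8)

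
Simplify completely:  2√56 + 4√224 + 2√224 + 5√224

48*√14

2√56 = 4*√14; 4√224 = 16*√14; 2√224 = 8*√14; 5√224 = 20*√14
Combine: (4 + 16 + 8 + 20)·√14 = 48*√14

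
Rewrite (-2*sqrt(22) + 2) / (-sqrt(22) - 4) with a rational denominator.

Multiply numerator and denominator by -4 + sqrt(22).
Denominator becomes -6; numerator becomes -52 + 10*sqrt(22).

(-5*sqrt(22) + 26)/3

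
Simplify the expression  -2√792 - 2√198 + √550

-13*√22

2√792 = 12*√22; 2√198 = 6*√22; √550 = 5*√22
Combine: (-12 - 6 + 5)·√22 = -13*√22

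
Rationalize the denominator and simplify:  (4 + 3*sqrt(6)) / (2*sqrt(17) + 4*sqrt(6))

(-3*sqrt(102) - 4*sqrt(17) + 8*sqrt(6) + 36)/14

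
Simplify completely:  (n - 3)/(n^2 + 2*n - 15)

Factor: n^2 + 2*n - 15 = (n - 3)*(n + 5)
Cancel the common factor (n - 3).

1/(n + 5)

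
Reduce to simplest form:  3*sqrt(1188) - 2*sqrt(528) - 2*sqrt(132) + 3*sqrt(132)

12*sqrt(33)

3*sqrt(1188) = 18*sqrt(33); 2*sqrt(528) = 8*sqrt(33); 2*sqrt(132) = 4*sqrt(33); 3*sqrt(132) = 6*sqrt(33)
Combine: (18 - 8 - 4 + 6)·sqrt(33) = 12*sqrt(33)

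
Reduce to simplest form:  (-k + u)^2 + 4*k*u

Expanding gives k^2 + 2*k*u + u^2, a perfect square.

(k + u)^2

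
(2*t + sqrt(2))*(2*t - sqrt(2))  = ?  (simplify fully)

4*t**2 - 2

Difference of squares with P = 2*t, Q = sqrt(2).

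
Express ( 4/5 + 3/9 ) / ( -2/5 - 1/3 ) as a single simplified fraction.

Numerator: 4/5 + 3/9 = 17/15
Denominator: -2/5 - 1/3 = -11/15
Divide: (17/15) · (-15/11) = -17/11

-17/11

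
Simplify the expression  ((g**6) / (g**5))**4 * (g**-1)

Inside the bracket: g**1
Raise to the power 4: g**4
Multiply by (g**-1): add exponents.

g**3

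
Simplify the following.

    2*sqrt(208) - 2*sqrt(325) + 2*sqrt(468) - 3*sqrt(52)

4*sqrt(13)

2*sqrt(208) = 8*sqrt(13); 2*sqrt(325) = 10*sqrt(13); 2*sqrt(468) = 12*sqrt(13); 3*sqrt(52) = 6*sqrt(13)
Combine: (8 - 10 + 12 - 6)·sqrt(13) = 4*sqrt(13)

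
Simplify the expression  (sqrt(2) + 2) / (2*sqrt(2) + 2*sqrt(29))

(-2*sqrt(2) - 2 + sqrt(58) + 2*sqrt(29))/54

Multiply numerator and denominator by -2*sqrt(29) + 2*sqrt(2).
Denominator becomes -108; numerator becomes -4*sqrt(29) - 2*sqrt(58) + 4 + 4*sqrt(2).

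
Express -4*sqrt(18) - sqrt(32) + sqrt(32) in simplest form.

-12*sqrt(2)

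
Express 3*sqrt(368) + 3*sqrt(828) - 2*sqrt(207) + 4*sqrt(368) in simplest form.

40*sqrt(23)

3*sqrt(368) = 12*sqrt(23); 3*sqrt(828) = 18*sqrt(23); 2*sqrt(207) = 6*sqrt(23); 4*sqrt(368) = 16*sqrt(23)
Combine: (12 + 18 - 6 + 16)·sqrt(23) = 40*sqrt(23)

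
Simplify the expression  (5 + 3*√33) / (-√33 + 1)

(-13 - √33)/4

Multiply numerator and denominator by 1 + √33.
Denominator becomes -32; numerator becomes 8*√33 + 104.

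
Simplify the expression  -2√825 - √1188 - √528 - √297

-23*√33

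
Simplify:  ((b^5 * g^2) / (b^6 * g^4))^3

Inside the bracket: (b^-1) * (g^-2)
Raise to the power 3: (b^-3) * (g^-6)

1/(b^3*g^6)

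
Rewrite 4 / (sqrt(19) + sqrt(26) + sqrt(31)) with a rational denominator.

Group as (sqrt(26) + sqrt(31)) + sqrt(19); multiply by (sqrt(26) + sqrt(31)) - sqrt(19), then rationalise the remaining surd.

(-2*sqrt(15314) + 14*sqrt(31) + 24*sqrt(26) + 38*sqrt(19))/445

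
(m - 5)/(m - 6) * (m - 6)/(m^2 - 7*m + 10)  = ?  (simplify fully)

1/(m - 2)

Factor: m^2 - 7*m + 10 = (m - 2)*(m - 5)
Cancel the common factors (m - 6), (m - 5).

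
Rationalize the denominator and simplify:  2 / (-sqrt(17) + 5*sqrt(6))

(2*sqrt(17) + 10*sqrt(6))/133

Multiply numerator and denominator by sqrt(17) + 5*sqrt(6).
Denominator becomes 133; numerator becomes 2*sqrt(17) + 10*sqrt(6).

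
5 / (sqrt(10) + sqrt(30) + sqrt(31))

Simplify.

Group as (sqrt(10) + sqrt(31)) + sqrt(30); multiply by (sqrt(10) + sqrt(31)) - sqrt(30), then rationalise the remaining surd.

(-100*sqrt(93) + 45*sqrt(31) + 55*sqrt(30) + 255*sqrt(10))/1119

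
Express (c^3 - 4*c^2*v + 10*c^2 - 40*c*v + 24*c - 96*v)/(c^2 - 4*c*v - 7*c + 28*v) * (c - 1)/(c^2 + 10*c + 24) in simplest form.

(c - 1)/(c - 7)

Factor: c^3 - 4*c^2*v + 10*c^2 - 40*c*v + 24*c - 96*v = (c + 6)*(c - 4*v)*(c + 4);  c^2 - 4*c*v - 7*c + 28*v = (c - 7)*(c - 4*v);  c^2 + 10*c + 24 = (c + 6)*(c + 4)
Cancel the common factors (c - 4*v), (c + 6), (c + 4).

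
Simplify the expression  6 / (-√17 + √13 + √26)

(-33*√17 + 6*√26 + 45*√13 + 39*√34)/217

Group as (√13 + √26) - √17; multiply by (√13 + √26) + √17, then rationalise the remaining surd.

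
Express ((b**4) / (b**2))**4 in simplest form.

Inside the bracket: b**2
Raise to the power 4: b**8

b**8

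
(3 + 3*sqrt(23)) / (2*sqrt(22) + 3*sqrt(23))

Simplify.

(-6*sqrt(506) - 6*sqrt(22) + 9*sqrt(23) + 207)/119

Multiply numerator and denominator by -2*sqrt(22) + 3*sqrt(23).
Denominator becomes 119; numerator becomes -6*sqrt(506) - 6*sqrt(22) + 9*sqrt(23) + 207.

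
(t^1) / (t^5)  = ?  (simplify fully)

Quotient: (t^-4)

t^(-4)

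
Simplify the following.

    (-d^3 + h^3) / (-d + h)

Factor as (a-b)(a^2+ab+b^2) with a=h, b=d.

d^2 + d*h + h^2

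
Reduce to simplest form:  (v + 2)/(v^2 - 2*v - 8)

Factor: v^2 - 2*v - 8 = (v - 4)*(v + 2)
Cancel the common factor (v + 2).

1/(v - 4)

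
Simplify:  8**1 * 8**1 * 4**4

8**1 = 2**3; 8**1 = 2**3; 4**4 = 2**8
Combine exponents: 2**14

2**14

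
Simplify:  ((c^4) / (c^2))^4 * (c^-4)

Inside the bracket: c^2
Raise to the power 4: c^8
Multiply by (c^-4): add exponents.

c^4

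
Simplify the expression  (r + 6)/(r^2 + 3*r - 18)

Factor: r^2 + 3*r - 18 = (r - 3)*(r + 6)
Cancel the common factor (r + 6).

1/(r - 3)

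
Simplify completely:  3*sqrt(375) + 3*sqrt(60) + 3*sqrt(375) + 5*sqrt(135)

3*sqrt(375) = 15*sqrt(15); 3*sqrt(60) = 6*sqrt(15); 3*sqrt(375) = 15*sqrt(15); 5*sqrt(135) = 15*sqrt(15)
Combine: (15 + 6 + 15 + 15)·sqrt(15) = 51*sqrt(15)

51*sqrt(15)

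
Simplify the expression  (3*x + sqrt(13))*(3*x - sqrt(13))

9*x^2 - 13

Product of conjugates: (P+Q)(P-Q) = P^2 - Q^2.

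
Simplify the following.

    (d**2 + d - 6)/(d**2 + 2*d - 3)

(d - 2)/(d - 1)

Factor: d**2 + d - 6 = (d - 2)*(d + 3);  d**2 + 2*d - 3 = (d + 3)*(d - 1)
Cancel the common factor (d + 3).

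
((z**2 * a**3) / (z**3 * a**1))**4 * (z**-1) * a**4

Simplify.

a**12/z**5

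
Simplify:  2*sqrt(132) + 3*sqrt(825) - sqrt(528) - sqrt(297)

2*sqrt(132) = 4*sqrt(33); 3*sqrt(825) = 15*sqrt(33); sqrt(528) = 4*sqrt(33); sqrt(297) = 3*sqrt(33)
Combine: (4 + 15 - 4 - 3)·sqrt(33) = 12*sqrt(33)

12*sqrt(33)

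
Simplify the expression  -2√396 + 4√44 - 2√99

2√396 = 12*√11; 4√44 = 8*√11; 2√99 = 6*√11
Combine: (-12 + 8 - 6)·√11 = -10*√11

-10*√11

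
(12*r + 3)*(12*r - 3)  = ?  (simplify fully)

144*r^2 - 9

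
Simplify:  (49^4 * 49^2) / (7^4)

7^8

49^4 = 7^8; 49^2 = 7^4; 7^4 = 7^4
Combine exponents: 7^8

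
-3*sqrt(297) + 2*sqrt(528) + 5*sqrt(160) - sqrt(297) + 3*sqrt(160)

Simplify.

-4*sqrt(33) + 32*sqrt(10)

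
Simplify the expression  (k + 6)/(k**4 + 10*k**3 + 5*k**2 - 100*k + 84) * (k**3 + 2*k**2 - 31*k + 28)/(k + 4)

Factor: k**4 + 10*k**3 + 5*k**2 - 100*k + 84 = (k - 1)*(k + 6)*(k - 2)*(k + 7);  k**3 + 2*k**2 - 31*k + 28 = (k - 1)*(k - 4)*(k + 7)
Cancel the common factors (k - 1), (k + 6), (k + 7).

(k - 4)/(k**2 + 2*k - 8)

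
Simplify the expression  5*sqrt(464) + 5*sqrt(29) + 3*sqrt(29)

28*sqrt(29)

5*sqrt(464) = 20*sqrt(29); 5*sqrt(29) = 5*sqrt(29); 3*sqrt(29) = 3*sqrt(29)
Combine: (20 + 5 + 3)·sqrt(29) = 28*sqrt(29)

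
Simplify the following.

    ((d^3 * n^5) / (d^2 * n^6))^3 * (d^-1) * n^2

d^2/n

Inside the bracket: d^1 * (n^-1)
Raise to the power 3: d^3 * (n^-3)
Multiply by (d^-1) * n^2: add exponents.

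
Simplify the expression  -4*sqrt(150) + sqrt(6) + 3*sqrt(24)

-13*sqrt(6)

4*sqrt(150) = 20*sqrt(6); sqrt(6) = sqrt(6); 3*sqrt(24) = 6*sqrt(6)
Combine: (-20 + 1 + 6)·sqrt(6) = -13*sqrt(6)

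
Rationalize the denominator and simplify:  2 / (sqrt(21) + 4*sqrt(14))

Multiply numerator and denominator by -sqrt(21) + 4*sqrt(14).
Denominator becomes 203; numerator becomes -2*sqrt(21) + 8*sqrt(14).

(-2*sqrt(21) + 8*sqrt(14))/203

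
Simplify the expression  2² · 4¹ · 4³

2^10

2² = 2^2; 4¹ = 2^2; 4³ = 2^6
Combine exponents: 2^10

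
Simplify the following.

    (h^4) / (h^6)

h^(-2)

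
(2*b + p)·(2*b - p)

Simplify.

4*b² - p²

(2*b)^2 - (p)^2 = 4*b² - p².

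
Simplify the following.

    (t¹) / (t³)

Quotient: (t^-2)

t^(-2)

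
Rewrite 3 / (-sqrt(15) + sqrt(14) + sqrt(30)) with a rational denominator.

(-87*sqrt(15) - 3*sqrt(30) + 93*sqrt(14) + 180*sqrt(7))/839

Group as (sqrt(14) + sqrt(30)) - sqrt(15); multiply by (sqrt(14) + sqrt(30)) + sqrt(15), then rationalise the remaining surd.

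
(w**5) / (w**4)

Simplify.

w

Quotient: w**1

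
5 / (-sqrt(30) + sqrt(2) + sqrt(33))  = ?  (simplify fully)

(-25*sqrt(30) - 5*sqrt(33) + 305*sqrt(2) + 60*sqrt(55))/239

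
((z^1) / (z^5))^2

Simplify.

z^(-8)

Inside the bracket: (z^-4)
Raise to the power 2: (z^-8)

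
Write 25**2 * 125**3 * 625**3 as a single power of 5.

25**2 = 5**4; 125**3 = 5**9; 625**3 = 5**12
Combine exponents: 5**25

5**25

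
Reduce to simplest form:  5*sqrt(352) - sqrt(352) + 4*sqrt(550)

5*sqrt(352) = 20*sqrt(22); sqrt(352) = 4*sqrt(22); 4*sqrt(550) = 20*sqrt(22)
Combine: (20 - 4 + 20)·sqrt(22) = 36*sqrt(22)

36*sqrt(22)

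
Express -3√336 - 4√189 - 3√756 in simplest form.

3√336 = 12*√21; 4√189 = 12*√21; 3√756 = 18*√21
Combine: (-12 - 12 - 18)·√21 = -42*√21

-42*√21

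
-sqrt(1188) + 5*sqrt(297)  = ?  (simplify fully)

9*sqrt(33)

sqrt(1188) = 6*sqrt(33); 5*sqrt(297) = 15*sqrt(33)
Combine: (-6 + 15)·sqrt(33) = 9*sqrt(33)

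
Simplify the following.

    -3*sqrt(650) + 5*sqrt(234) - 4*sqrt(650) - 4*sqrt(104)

3*sqrt(650) = 15*sqrt(26); 5*sqrt(234) = 15*sqrt(26); 4*sqrt(650) = 20*sqrt(26); 4*sqrt(104) = 8*sqrt(26)
Combine: (-15 + 15 - 20 - 8)·sqrt(26) = -28*sqrt(26)

-28*sqrt(26)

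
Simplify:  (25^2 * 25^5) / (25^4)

25^2 = 5^4; 25^5 = 5^10; 25^4 = 5^8
Combine exponents: 5^6

5^6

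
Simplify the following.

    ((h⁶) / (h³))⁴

h^12

Inside the bracket: h³
Raise to the power 4: h^12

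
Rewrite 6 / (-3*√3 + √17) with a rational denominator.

(-9*√3 - 3*√17)/5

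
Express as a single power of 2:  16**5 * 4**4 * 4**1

2**30

16**5 = 2**20; 4**4 = 2**8; 4**1 = 2**2
Combine exponents: 2**30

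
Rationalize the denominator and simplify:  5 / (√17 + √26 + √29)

(-5*√12818 + 35*√29 + 50*√26 + 95*√17)/786

Group as (√17 + √29) + √26; multiply by (√17 + √29) - √26, then rationalise the remaining surd.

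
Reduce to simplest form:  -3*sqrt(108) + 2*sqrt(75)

3*sqrt(108) = 18*sqrt(3); 2*sqrt(75) = 10*sqrt(3)
Combine: (-18 + 10)·sqrt(3) = -8*sqrt(3)

-8*sqrt(3)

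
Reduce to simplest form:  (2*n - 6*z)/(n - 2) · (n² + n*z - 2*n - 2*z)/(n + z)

Factor: 2*n - 6*z = 2·(n - 3*z);  n² + n*z - 2*n - 2*z = (n - 2)·(n + z)
Cancel the common factors (n + z), (n - 2).

2*n - 6*z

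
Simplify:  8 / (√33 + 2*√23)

(-8*√33 + 16*√23)/59

Multiply numerator and denominator by -√33 + 2*√23.
Denominator becomes 59; numerator becomes -8*√33 + 16*√23.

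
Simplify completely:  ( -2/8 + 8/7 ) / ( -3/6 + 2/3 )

Numerator: -2/8 + 8/7 = 25/28
Denominator: -3/6 + 2/3 = 1/6
Divide: (25/28) · (6) = 75/14

75/14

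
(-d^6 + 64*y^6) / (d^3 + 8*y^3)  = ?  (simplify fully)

Difference of sixth powers: factor out (d^3 + 8*y^3).

-d^3 + 8*y^3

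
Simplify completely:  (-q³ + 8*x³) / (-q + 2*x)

q² + 2*q*x + 4*x²

(2*x)^3 - q^3 = (-q + 2*x)(q² + 2*q*x + 4*x²).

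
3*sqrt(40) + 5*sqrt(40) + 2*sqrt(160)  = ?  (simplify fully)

24*sqrt(10)

3*sqrt(40) = 6*sqrt(10); 5*sqrt(40) = 10*sqrt(10); 2*sqrt(160) = 8*sqrt(10)
Combine: (6 + 10 + 8)·sqrt(10) = 24*sqrt(10)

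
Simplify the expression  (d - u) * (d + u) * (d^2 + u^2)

d^4 - u^4

(d+u)(d-u) = d^2 - u^2; continue pairing.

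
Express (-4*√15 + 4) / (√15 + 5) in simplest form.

Multiply numerator and denominator by -√15 + 5.
Denominator becomes 10; numerator becomes -24*√15 + 80.

(-12*√15 + 40)/5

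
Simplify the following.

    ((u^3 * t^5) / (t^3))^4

t^8*u^12

Inside the bracket: u^3 * t^2
Raise to the power 4: u^12 * t^8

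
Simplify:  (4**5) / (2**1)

4**5 = 2**10; 2**1 = 2**1
Combine exponents: 2**9

2**9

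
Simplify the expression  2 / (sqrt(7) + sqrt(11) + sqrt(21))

(-28*sqrt(33) - 6*sqrt(21) + 34*sqrt(11) + 50*sqrt(7))/299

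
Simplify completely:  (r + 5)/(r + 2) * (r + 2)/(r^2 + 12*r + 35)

Factor: r^2 + 12*r + 35 = (r + 5)*(r + 7)
Cancel the common factors (r + 2), (r + 5).

1/(r + 7)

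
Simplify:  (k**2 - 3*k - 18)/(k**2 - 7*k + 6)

(k + 3)/(k - 1)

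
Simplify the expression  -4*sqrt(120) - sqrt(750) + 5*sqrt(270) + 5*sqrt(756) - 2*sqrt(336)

4*sqrt(120) = 8*sqrt(30); sqrt(750) = 5*sqrt(30); 5*sqrt(270) = 15*sqrt(30); 5*sqrt(756) = 30*sqrt(21); 2*sqrt(336) = 8*sqrt(21)

2*sqrt(30) + 22*sqrt(21)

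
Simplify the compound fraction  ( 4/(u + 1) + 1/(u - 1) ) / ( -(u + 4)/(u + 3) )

Numerator: 4/(u + 1) + 1/(u - 1) = (5*u - 3)/(u² - 1)
Denominator: -(u + 4)/(u + 3) = (-u - 4)/(u + 3)
Divide: ((5*u - 3)/(u² - 1)) · ((u + 3)/(-u - 4)) = (-5*u² - 12*u + 9)/(u³ + 4*u² - u - 4)

(-5*u² - 12*u + 9)/(u³ + 4*u² - u - 4)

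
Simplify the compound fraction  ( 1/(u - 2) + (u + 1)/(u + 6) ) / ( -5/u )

(-u³ - 4*u)/(5*u² + 20*u - 60)

Numerator: 1/(u - 2) + (u + 1)/(u + 6) = (u² + 4)/(u² + 4*u - 12)
Denominator: -5/u = -5/u
Divide: ((u² + 4)/(u² + 4*u - 12)) · (-u/5) = (-u³ - 4*u)/(5*u² + 20*u - 60)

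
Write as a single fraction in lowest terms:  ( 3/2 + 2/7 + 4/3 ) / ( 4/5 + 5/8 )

2620/1197

Numerator: 3/2 + 2/7 + 4/3 = 131/42
Denominator: 4/5 + 5/8 = 57/40
Divide: (131/42) · (40/57) = 2620/1197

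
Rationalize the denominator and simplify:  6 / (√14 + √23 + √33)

Group as (√14 + √33) + √23; multiply by (√14 + √33) - √23, then rationalise the remaining surd.

(-√10626 + 2*√33 + 12*√23 + 21*√14)/106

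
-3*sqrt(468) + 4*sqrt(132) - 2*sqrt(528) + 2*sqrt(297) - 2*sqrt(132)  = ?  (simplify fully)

-18*sqrt(13) + 2*sqrt(33)

3*sqrt(468) = 18*sqrt(13); 4*sqrt(132) = 8*sqrt(33); 2*sqrt(528) = 8*sqrt(33); 2*sqrt(297) = 6*sqrt(33); 2*sqrt(132) = 4*sqrt(33)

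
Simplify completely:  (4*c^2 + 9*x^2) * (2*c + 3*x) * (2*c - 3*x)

16*c^4 - 81*x^4

Telescope via difference of squares: ((2*c)+(3*x))((2*c)-(3*x)) = 4*c^2 - 9*x^2, then repeat with the next factor.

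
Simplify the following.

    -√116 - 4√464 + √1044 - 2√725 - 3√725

-37*√29

√116 = 2*√29; 4√464 = 16*√29; √1044 = 6*√29; 2√725 = 10*√29; 3√725 = 15*√29
Combine: (-2 - 16 + 6 - 10 - 15)·√29 = -37*√29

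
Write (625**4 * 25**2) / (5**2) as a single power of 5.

625**4 = 5**16; 25**2 = 5**4; 5**2 = 5**2
Combine exponents: 5**18

5**18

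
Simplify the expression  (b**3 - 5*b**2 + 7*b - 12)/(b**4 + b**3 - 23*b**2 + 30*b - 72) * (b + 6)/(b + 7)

1/(b + 7)

Factor: b**3 - 5*b**2 + 7*b - 12 = (b - 4)*(b**2 - b + 3);  b**4 + b**3 - 23*b**2 + 30*b - 72 = (b + 6)*(b - 4)*(b**2 - b + 3)
Cancel the common factors (b**2 - b + 3), (b - 4), (b + 6).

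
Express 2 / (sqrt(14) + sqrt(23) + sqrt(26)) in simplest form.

(-8*sqrt(2093) + 22*sqrt(26) + 34*sqrt(23) + 70*sqrt(14))/1167

Group as (sqrt(14) + sqrt(26)) + sqrt(23); multiply by (sqrt(14) + sqrt(26)) - sqrt(23), then rationalise the remaining surd.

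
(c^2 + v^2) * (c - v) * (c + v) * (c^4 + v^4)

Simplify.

c^8 - v^8

Telescope via difference of squares: (c+v)(c-v) = c^2 - v^2, then repeat with the next factor.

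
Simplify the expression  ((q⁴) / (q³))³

Inside the bracket: q¹
Raise to the power 3: q³

q³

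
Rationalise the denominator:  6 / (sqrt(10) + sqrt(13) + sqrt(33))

Group as (sqrt(13) + sqrt(33)) + sqrt(10); multiply by (sqrt(13) + sqrt(33)) - sqrt(10), then rationalise the remaining surd.

(-sqrt(4290) - 5*sqrt(33) + 15*sqrt(13) + 18*sqrt(10))/35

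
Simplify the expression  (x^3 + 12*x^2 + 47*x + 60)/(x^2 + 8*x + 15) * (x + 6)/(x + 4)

x + 6

Factor: x^3 + 12*x^2 + 47*x + 60 = (x + 3)*(x + 5)*(x + 4);  x^2 + 8*x + 15 = (x + 5)*(x + 3)
Cancel the common factors (x + 4), (x + 5), (x + 3).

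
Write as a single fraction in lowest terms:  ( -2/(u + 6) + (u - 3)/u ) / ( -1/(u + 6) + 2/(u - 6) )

Numerator: -2/(u + 6) + (u - 3)/u = (u² + u - 18)/(u² + 6*u)
Denominator: -1/(u + 6) + 2/(u - 6) = (u + 18)/(u² - 36)
Divide: ((u² + u - 18)/(u² + 6*u)) · ((u² - 36)/(u + 18)) = (u³ - 5*u² - 24*u + 108)/(u² + 18*u)

(u³ - 5*u² - 24*u + 108)/(u² + 18*u)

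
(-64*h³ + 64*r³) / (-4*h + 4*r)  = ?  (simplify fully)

16*h² + 16*h*r + 16*r²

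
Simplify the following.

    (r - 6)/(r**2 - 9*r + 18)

Factor: r**2 - 9*r + 18 = (r - 3)*(r - 6)
Cancel the common factor (r - 6).

1/(r - 3)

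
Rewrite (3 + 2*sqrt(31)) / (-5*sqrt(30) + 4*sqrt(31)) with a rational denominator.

Multiply numerator and denominator by 4*sqrt(31) + 5*sqrt(30).
Denominator becomes -254; numerator becomes 12*sqrt(31) + 15*sqrt(30) + 248 + 10*sqrt(930).

(-10*sqrt(930) - 248 - 15*sqrt(30) - 12*sqrt(31))/254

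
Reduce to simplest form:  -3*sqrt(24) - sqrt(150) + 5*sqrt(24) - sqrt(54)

-4*sqrt(6)

3*sqrt(24) = 6*sqrt(6); sqrt(150) = 5*sqrt(6); 5*sqrt(24) = 10*sqrt(6); sqrt(54) = 3*sqrt(6)
Combine: (-6 - 5 + 10 - 3)·sqrt(6) = -4*sqrt(6)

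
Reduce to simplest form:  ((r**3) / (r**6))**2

r**(-6)

Inside the bracket: (r**-3)
Raise to the power 2: (r**-6)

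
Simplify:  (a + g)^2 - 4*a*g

(a - g)^2

After expansion: a^2 - 2*a*g + g^2 — a perfect-square trinomial.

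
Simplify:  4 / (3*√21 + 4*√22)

Multiply numerator and denominator by -3*√21 + 4*√22.
Denominator becomes 163; numerator becomes -12*√21 + 16*√22.

(-12*√21 + 16*√22)/163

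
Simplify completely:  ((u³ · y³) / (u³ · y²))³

Inside the bracket: y¹
Raise to the power 3: y³

y³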